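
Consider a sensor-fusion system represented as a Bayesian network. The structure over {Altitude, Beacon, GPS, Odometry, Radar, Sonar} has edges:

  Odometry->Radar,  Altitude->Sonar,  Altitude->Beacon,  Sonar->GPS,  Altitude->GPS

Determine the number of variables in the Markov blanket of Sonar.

By definition, MB(Sonar) is built from Sonar's parents, Sonar's children, and the co-parents of Sonar.
Sonar's parents: Altitude.
Sonar's children: GPS.
Parents of each child, excluding Sonar:
  GPS also has parent Altitude.
MB(Sonar) = {Altitude, GPS}, which has 2 nodes.

2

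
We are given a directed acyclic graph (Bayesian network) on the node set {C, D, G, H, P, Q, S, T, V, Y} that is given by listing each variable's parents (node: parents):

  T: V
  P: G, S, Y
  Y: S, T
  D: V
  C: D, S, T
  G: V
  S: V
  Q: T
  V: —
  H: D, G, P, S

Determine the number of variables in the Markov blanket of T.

A node's Markov blanket = Pa ∪ Ch ∪ (parents of Ch other than the node itself).
T's parents: V.
T has children C, Q, Y.
For each child, the remaining parents (spouses of T):
  Q: —
  Y: S
  C: D, S
MB(T) = {C, D, Q, S, V, Y}, which has 6 nodes.

6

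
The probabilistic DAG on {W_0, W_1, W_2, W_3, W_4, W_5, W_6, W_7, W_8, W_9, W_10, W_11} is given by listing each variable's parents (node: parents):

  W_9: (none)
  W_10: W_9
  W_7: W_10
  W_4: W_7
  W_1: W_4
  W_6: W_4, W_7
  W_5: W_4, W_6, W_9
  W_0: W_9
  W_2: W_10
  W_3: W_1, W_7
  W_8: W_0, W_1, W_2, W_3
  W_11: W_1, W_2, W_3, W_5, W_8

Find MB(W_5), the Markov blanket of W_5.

{W_1, W_2, W_3, W_4, W_6, W_8, W_9, W_11}

By definition, MB(W_5) is built from W_5's parents, W_5's children, and the co-parents of W_5.
W_5 has parents W_4, W_6, W_9.
W_5's children: W_11.
Co-parents of W_5 (other parents of its children):
  W_11 also has parents W_1, W_2, W_3, W_8.
So the Markov blanket of W_5 is {W_1, W_2, W_3, W_4, W_6, W_8, W_9, W_11}.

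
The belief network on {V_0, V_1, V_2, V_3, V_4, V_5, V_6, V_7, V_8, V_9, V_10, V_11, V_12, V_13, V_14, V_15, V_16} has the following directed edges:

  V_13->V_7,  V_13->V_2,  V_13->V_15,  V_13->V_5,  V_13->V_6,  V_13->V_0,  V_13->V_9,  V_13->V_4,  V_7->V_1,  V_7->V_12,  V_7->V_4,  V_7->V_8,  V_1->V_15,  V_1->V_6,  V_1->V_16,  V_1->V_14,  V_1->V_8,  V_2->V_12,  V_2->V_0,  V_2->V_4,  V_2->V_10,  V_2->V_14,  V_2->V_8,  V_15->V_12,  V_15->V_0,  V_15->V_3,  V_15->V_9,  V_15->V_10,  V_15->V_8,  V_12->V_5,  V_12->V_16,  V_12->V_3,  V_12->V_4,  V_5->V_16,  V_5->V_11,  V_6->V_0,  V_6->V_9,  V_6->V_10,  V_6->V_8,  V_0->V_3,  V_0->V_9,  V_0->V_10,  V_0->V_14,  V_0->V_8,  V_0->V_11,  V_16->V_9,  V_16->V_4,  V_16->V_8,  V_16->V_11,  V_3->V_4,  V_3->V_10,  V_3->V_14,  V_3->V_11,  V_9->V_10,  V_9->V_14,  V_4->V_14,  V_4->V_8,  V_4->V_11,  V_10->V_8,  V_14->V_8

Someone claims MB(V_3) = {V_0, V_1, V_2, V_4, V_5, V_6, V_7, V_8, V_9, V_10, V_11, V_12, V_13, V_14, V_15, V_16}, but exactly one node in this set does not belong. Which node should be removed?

V_8

Pa(V_3) = {V_0, V_12, V_15}.
Ch(V_3) = {V_4, V_10, V_11, V_14}.
Other parents of V_3's children:
  V_4: V_2, V_7, V_12, V_13, V_16
  V_10: V_0, V_2, V_6, V_9, V_15
  V_14: V_0, V_1, V_2, V_4, V_9
  V_11: V_0, V_4, V_5, V_16
MB(V_3) = {V_0, V_1, V_2, V_4, V_5, V_6, V_7, V_9, V_10, V_11, V_12, V_13, V_14, V_15, V_16}.
V_8 is neither a parent, child, nor co-parent of V_3, so it does not belong.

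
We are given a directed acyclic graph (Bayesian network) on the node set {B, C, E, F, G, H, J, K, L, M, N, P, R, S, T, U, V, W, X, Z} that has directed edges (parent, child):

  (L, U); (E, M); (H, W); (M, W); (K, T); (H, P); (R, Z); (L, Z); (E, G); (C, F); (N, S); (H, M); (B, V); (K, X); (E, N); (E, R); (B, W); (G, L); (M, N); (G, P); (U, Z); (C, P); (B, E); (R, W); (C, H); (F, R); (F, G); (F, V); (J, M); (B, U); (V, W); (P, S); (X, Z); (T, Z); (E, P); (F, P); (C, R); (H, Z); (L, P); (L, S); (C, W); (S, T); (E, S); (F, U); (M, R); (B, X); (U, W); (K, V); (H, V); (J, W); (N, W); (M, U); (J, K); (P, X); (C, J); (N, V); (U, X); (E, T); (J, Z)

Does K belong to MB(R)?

By definition, MB(R) is built from R's parents, R's children, and the co-parents of R.
R has parents C, E, F, M.
Ch(R) = {W, Z}.
Other parents of R's children:
  W: B, C, H, J, M, N, U, V
  Z: H, J, L, T, U, X
MB(R) = {B, C, E, F, H, J, L, M, N, T, U, V, W, X, Z}; K is not in this set.

No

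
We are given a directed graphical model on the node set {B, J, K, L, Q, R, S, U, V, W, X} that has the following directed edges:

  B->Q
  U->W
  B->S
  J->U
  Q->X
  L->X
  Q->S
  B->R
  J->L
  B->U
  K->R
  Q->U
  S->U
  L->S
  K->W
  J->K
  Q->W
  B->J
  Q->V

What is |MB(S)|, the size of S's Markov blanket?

A node's Markov blanket = Pa ∪ Ch ∪ (parents of Ch other than the node itself).
S's parents: B, L, Q.
Children of S: U.
Other parents of S's children:
  U's other parents are B, J, Q.
MB(S) = {B, J, L, Q, U}, which has 5 nodes.

5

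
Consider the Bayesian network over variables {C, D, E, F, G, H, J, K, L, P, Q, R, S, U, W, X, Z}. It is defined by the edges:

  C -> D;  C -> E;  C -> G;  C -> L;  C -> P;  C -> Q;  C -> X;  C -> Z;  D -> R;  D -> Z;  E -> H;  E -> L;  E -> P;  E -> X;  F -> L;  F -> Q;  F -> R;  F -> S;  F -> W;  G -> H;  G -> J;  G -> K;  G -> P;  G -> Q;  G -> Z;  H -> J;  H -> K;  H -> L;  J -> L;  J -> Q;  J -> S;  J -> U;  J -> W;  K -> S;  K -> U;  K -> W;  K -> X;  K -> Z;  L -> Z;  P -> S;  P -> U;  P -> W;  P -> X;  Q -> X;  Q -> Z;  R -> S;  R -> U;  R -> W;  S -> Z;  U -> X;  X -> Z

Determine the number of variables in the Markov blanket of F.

Recall MB(v) = parents ∪ children ∪ spouses, where spouses are the other parents of v's children.
Parents of F: none.
Ch(F) = {L, Q, R, S, W}.
For each child, the remaining parents (spouses of F):
  L: C, E, H, J
  Q: C, G, J
  R: D
  S: J, K, P, R
  W: J, K, P, R
MB(F) = {C, D, E, G, H, J, K, L, P, Q, R, S, W}, which has 13 nodes.

13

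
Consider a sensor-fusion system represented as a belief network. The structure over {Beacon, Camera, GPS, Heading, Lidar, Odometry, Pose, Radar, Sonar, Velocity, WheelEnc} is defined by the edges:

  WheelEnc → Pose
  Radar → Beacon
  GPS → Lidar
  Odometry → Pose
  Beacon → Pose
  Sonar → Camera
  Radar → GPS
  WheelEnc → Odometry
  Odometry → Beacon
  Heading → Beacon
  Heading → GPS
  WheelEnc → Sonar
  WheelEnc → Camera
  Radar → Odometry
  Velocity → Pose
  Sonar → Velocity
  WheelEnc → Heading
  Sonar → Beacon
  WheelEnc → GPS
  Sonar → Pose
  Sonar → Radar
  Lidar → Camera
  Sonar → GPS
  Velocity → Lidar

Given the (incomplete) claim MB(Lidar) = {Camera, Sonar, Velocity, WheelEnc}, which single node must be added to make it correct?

Children of Lidar: Camera.
Lidar's parents: GPS, Velocity.
Other parents of Lidar's children:
  Camera also has parents Sonar, WheelEnc.
MB(Lidar) = {Camera, GPS, Sonar, Velocity, WheelEnc}.
Comparing with the claimed set, GPS is missing.

GPS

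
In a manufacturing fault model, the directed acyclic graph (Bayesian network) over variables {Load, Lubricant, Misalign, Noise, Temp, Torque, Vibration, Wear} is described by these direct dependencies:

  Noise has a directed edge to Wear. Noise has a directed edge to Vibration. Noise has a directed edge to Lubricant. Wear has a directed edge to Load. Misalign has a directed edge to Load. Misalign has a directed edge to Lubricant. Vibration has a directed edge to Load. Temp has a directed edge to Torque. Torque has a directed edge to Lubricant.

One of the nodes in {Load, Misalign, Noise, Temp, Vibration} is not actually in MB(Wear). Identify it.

Children of Wear: Load.
Pa(Wear) = {Noise}.
For each child, the remaining parents (spouses of Wear):
  Load's other parents are Misalign, Vibration.
MB(Wear) = {Load, Misalign, Noise, Vibration}.
Temp is neither a parent, child, nor co-parent of Wear, so it does not belong.

Temp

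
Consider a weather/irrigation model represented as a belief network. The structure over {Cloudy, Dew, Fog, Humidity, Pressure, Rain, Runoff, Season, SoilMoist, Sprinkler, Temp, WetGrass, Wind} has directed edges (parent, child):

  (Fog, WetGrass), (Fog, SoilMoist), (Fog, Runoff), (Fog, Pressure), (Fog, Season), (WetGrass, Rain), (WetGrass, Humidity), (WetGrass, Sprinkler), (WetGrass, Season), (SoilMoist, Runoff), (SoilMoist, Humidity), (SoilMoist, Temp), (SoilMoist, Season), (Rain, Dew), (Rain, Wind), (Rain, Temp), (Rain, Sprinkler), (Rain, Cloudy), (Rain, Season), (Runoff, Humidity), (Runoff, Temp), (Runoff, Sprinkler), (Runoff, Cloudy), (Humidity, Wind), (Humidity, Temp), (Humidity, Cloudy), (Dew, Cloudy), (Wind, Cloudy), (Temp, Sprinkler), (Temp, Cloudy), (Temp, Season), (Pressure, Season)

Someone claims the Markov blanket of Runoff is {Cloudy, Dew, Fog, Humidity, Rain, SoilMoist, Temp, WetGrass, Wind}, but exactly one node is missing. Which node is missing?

Sprinkler

A node's Markov blanket = Pa ∪ Ch ∪ (parents of Ch other than the node itself).
Pa(Runoff) = {Fog, SoilMoist}.
Runoff has children Cloudy, Humidity, Sprinkler, Temp.
For each child, the remaining parents (spouses of Runoff):
  parents(Humidity) \ {Runoff} = {SoilMoist, WetGrass}.
  Temp also has parents Humidity, Rain, SoilMoist.
  parents(Sprinkler) \ {Runoff} = {Rain, Temp, WetGrass}.
  Cloudy's other parents are Dew, Humidity, Rain, Temp, Wind.
MB(Runoff) = {Cloudy, Dew, Fog, Humidity, Rain, SoilMoist, Sprinkler, Temp, WetGrass, Wind}.
Comparing with the claimed set, Sprinkler is missing.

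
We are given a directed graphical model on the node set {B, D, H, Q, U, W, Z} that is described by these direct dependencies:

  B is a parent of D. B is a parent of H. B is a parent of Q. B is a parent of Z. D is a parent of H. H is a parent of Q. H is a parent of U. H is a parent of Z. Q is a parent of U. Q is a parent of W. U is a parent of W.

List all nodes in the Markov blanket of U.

Parents of U: H, Q.
Children of U: W.
Co-parents of U (other parents of its children):
  W: Q
MB(U) = {H, Q, W}.

{H, Q, W}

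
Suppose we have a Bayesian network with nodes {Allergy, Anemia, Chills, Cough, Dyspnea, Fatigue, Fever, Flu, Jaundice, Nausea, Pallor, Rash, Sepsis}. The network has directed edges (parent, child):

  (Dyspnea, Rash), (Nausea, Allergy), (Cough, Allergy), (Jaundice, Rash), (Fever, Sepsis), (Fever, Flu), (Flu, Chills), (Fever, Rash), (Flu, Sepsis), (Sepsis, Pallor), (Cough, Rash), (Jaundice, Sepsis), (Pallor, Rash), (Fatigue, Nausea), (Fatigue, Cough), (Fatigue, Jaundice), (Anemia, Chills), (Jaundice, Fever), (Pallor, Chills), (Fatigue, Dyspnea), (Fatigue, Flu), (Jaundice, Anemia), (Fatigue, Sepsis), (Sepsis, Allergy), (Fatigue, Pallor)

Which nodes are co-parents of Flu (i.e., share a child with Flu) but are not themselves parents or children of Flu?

{Anemia, Jaundice, Pallor}

Children of Flu: Chills, Sepsis.
  Sepsis: Fatigue, Fever, Jaundice
  Chills: Anemia, Pallor
Excluding nodes already adjacent to Flu (Chills, Fatigue, Fever, Sepsis), the co-parent-only contribution is {Anemia, Jaundice, Pallor}.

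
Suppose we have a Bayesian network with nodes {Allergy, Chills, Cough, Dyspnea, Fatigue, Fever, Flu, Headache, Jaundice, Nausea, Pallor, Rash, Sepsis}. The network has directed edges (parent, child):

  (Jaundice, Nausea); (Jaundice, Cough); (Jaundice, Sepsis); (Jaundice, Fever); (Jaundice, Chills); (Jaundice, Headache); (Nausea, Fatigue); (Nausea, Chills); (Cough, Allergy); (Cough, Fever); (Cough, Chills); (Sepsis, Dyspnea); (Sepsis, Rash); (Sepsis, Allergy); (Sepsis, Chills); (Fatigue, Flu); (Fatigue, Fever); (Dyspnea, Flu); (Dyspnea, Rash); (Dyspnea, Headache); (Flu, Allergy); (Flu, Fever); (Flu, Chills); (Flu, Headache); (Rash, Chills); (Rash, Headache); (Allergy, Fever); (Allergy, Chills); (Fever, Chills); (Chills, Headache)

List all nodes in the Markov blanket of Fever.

{Allergy, Chills, Cough, Fatigue, Flu, Jaundice, Nausea, Rash, Sepsis}

By definition, MB(Fever) is built from Fever's parents, Fever's children, and the co-parents of Fever.
Parents of Fever: Allergy, Cough, Fatigue, Flu, Jaundice.
Fever has child Chills.
Parents of each child, excluding Fever:
  Chills also has parents Allergy, Cough, Flu, Jaundice, Nausea, Rash, Sepsis.
Taking the union gives {Allergy, Chills, Cough, Fatigue, Flu, Jaundice, Nausea, Rash, Sepsis}.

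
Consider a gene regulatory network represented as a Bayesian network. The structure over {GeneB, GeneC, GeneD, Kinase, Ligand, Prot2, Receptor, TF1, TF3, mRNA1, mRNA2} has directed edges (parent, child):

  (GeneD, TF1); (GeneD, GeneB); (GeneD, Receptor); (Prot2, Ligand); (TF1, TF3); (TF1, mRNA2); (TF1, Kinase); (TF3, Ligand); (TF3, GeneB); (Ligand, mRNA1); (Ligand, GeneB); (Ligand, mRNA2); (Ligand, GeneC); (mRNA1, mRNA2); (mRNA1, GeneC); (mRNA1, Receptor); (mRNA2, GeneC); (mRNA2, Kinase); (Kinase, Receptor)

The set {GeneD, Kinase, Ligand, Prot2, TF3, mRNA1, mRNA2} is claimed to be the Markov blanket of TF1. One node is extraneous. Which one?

Parents of TF1: GeneD.
TF1's children: Kinase, TF3, mRNA2.
For each child, the remaining parents (spouses of TF1):
  TF3 has no other parent.
  mRNA2's other parents are Ligand, mRNA1.
  Kinase also has parent mRNA2.
MB(TF1) = {GeneD, Kinase, Ligand, TF3, mRNA1, mRNA2}.
Prot2 is neither a parent, child, nor co-parent of TF1, so it does not belong.

Prot2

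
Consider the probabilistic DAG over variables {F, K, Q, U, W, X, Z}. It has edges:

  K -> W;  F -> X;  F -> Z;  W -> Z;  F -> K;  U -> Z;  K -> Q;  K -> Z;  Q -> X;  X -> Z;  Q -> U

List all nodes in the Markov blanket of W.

W has parent K.
Ch(W) = {Z}.
For each child, the remaining parents (spouses of W):
  parents(Z) \ {W} = {F, K, U, X}.
MB(W) = {F, K, U, X, Z}.

{F, K, U, X, Z}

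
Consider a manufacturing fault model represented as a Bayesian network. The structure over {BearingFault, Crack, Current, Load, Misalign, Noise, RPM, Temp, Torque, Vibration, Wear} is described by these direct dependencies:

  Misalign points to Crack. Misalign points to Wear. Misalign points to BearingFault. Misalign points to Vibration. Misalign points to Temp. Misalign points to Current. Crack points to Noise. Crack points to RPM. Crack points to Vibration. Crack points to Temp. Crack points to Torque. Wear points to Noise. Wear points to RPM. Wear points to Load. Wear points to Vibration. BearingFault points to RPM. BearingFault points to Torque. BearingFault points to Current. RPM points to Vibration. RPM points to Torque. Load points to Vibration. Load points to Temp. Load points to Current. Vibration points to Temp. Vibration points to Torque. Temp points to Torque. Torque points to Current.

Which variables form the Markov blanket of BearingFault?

BearingFault's parents: Misalign.
BearingFault has children Current, RPM, Torque.
For each child, the remaining parents (spouses of BearingFault):
  RPM: Crack, Wear
  Torque: Crack, RPM, Temp, Vibration
  Current: Load, Misalign, Torque
Union: {Misalign} ∪ {Current, RPM, Torque} ∪ {Crack, Load, Misalign, RPM, Temp, Torque, Vibration, Wear} = {Crack, Current, Load, Misalign, RPM, Temp, Torque, Vibration, Wear}.

{Crack, Current, Load, Misalign, RPM, Temp, Torque, Vibration, Wear}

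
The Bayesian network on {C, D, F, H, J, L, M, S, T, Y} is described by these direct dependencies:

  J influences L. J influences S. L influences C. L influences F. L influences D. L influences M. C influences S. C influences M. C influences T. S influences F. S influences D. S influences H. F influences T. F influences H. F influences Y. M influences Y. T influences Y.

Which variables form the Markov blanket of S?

Parents of S: C, J.
S's children: D, F, H.
Parents of each child, excluding S:
  F also has parent L.
  parents(D) \ {S} = {L}.
  parents(H) \ {S} = {F}.
So the Markov blanket of S is {C, D, F, H, J, L}.

{C, D, F, H, J, L}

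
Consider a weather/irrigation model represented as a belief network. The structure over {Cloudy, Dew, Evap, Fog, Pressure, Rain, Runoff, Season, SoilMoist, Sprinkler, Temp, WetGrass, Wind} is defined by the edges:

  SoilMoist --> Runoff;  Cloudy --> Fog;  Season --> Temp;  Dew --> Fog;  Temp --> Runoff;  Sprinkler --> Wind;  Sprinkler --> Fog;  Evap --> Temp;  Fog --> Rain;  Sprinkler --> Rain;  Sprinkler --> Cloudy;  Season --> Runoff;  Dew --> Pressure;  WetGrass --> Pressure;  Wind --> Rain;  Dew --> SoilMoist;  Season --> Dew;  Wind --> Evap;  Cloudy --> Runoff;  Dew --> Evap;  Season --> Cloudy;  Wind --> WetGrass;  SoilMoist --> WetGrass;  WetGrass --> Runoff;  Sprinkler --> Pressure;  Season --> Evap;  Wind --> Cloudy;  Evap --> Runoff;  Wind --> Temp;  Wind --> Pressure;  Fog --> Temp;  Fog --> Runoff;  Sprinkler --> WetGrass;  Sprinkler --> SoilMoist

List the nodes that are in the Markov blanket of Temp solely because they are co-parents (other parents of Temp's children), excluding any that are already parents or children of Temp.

{Cloudy, SoilMoist, WetGrass}

Children of Temp: Runoff.
  Runoff's other parents are Cloudy, Evap, Fog, Season, SoilMoist, WetGrass.
Excluding nodes already adjacent to Temp (Evap, Fog, Runoff, Season, Wind), the co-parent-only contribution is {Cloudy, SoilMoist, WetGrass}.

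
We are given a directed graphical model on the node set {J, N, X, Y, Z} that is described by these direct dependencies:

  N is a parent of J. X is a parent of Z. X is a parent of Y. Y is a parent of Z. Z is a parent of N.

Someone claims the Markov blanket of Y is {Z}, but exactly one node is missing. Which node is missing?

Pa(Y) = {X}.
Children of Y: Z.
Other parents of Y's children:
  Z: X
MB(Y) = {X, Z}.
Comparing with the claimed set, X is missing.

X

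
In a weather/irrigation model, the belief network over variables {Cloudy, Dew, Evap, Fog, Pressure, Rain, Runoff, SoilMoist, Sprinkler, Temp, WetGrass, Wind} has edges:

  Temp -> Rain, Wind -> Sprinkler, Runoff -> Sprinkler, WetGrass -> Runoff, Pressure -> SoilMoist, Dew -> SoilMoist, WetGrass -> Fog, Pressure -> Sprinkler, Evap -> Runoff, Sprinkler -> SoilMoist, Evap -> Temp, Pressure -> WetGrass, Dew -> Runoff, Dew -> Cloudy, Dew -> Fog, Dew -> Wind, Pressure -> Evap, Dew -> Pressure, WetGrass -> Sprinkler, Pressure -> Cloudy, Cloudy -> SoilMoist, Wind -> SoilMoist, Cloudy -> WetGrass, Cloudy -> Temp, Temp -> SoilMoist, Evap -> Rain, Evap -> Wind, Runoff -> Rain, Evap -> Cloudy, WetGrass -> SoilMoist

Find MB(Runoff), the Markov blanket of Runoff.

Parents of Runoff: Dew, Evap, WetGrass.
Children of Runoff: Rain, Sprinkler.
Other parents of Runoff's children:
  parents(Rain) \ {Runoff} = {Evap, Temp}.
  Sprinkler's other parents are Pressure, WetGrass, Wind.
Taking the union gives {Dew, Evap, Pressure, Rain, Sprinkler, Temp, WetGrass, Wind}.

{Dew, Evap, Pressure, Rain, Sprinkler, Temp, WetGrass, Wind}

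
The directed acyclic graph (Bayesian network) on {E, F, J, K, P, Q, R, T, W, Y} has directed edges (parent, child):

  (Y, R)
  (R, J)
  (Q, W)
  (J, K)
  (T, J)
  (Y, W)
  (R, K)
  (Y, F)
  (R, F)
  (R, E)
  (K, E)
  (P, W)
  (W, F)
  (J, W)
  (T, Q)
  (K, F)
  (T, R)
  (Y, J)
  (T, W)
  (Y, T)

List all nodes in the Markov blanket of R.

{E, F, J, K, T, W, Y}

Parents of R: T, Y.
Children of R: E, F, J, K.
For each child, the remaining parents (spouses of R):
  J's other parents are T, Y.
  K also has parent J.
  parents(F) \ {R} = {K, W, Y}.
  E's other parent is K.
Union: {T, Y} ∪ {E, F, J, K} ∪ {J, K, T, W, Y} = {E, F, J, K, T, W, Y}.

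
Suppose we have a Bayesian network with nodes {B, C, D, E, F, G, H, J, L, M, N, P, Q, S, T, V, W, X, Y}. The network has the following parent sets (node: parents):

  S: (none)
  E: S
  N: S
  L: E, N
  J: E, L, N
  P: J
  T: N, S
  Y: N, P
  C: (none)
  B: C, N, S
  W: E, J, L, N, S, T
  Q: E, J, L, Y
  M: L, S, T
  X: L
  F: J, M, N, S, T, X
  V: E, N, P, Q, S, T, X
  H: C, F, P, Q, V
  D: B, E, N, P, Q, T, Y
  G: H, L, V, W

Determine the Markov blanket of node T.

Pa(T) = {N, S}.
Children of T: D, F, M, V, W.
Parents of each child, excluding T:
  W's other parents are E, J, L, N, S.
  parents(M) \ {T} = {L, S}.
  parents(F) \ {T} = {J, M, N, S, X}.
  V's other parents are E, N, P, Q, S, X.
  parents(D) \ {T} = {B, E, N, P, Q, Y}.
So the Markov blanket of T is {B, D, E, F, J, L, M, N, P, Q, S, V, W, X, Y}.

{B, D, E, F, J, L, M, N, P, Q, S, V, W, X, Y}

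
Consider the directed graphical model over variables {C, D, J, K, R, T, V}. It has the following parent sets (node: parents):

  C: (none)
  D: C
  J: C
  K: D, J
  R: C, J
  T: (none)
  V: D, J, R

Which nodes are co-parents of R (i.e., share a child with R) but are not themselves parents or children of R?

{D}

Children of R: V.
  V: D, J
Excluding nodes already adjacent to R (C, J, V), the co-parent-only contribution is {D}.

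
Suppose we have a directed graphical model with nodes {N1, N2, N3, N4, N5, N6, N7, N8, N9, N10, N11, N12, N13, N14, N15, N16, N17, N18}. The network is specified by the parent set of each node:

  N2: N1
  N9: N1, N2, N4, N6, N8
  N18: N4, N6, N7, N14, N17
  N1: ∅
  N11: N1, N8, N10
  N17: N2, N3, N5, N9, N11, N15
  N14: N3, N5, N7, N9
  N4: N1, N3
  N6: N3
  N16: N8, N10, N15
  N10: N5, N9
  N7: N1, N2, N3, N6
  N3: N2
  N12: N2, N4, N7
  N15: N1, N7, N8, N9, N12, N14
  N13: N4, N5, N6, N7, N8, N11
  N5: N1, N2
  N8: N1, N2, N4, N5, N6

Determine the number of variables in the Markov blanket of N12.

Recall MB(v) = parents ∪ children ∪ spouses, where spouses are the other parents of v's children.
Parents of N12: N2, N4, N7.
N12's children: N15.
For each child, the remaining parents (spouses of N12):
  N15 also has parents N1, N7, N8, N9, N14.
MB(N12) = {N1, N2, N4, N7, N8, N9, N14, N15}, which has 8 nodes.

8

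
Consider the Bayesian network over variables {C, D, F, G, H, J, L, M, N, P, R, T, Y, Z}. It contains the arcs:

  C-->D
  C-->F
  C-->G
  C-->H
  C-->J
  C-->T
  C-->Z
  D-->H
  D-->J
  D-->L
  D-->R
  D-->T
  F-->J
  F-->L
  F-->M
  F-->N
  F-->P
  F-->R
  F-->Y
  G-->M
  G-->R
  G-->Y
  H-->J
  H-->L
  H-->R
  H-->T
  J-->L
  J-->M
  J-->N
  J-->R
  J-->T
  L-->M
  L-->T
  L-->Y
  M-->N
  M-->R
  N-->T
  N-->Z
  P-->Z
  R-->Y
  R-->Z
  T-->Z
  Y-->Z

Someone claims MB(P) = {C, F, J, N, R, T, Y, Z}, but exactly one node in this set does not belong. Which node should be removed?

By definition, MB(P) is built from P's parents, P's children, and the co-parents of P.
P has parent F.
P has child Z.
Co-parents of P (other parents of its children):
  Z: C, N, R, T, Y
MB(P) = {C, F, N, R, T, Y, Z}.
J is neither a parent, child, nor co-parent of P, so it does not belong.

J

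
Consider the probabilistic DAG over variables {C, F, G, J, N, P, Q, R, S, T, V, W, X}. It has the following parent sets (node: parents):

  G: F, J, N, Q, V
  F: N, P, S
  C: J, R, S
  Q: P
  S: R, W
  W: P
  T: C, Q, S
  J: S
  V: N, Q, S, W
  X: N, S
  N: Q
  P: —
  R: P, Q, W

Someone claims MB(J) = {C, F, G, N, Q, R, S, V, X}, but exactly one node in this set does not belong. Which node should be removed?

Pa(J) = {S}.
Ch(J) = {C, G}.
Co-parents of J (other parents of its children):
  C: R, S
  G: F, N, Q, V
MB(J) = {C, F, G, N, Q, R, S, V}.
X is neither a parent, child, nor co-parent of J, so it does not belong.

X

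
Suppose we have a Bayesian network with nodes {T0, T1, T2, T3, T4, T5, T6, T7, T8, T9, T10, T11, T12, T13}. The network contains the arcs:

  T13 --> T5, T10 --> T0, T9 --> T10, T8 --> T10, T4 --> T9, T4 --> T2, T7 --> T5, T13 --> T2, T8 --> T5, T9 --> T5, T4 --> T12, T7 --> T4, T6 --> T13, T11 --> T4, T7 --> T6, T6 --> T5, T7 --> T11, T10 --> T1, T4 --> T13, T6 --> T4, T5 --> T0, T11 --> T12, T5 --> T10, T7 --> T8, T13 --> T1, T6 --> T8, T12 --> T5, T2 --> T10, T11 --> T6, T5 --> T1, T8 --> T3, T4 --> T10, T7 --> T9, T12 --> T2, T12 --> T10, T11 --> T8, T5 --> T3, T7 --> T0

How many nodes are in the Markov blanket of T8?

A node's Markov blanket = Pa ∪ Ch ∪ (parents of Ch other than the node itself).
T8's parents: T6, T7, T11.
Children of T8: T3, T5, T10.
Other parents of T8's children:
  T5: T6, T7, T9, T12, T13
  T10: T2, T4, T5, T9, T12
  T3: T5
MB(T8) = {T2, T3, T4, T5, T6, T7, T9, T10, T11, T12, T13}, which has 11 nodes.

11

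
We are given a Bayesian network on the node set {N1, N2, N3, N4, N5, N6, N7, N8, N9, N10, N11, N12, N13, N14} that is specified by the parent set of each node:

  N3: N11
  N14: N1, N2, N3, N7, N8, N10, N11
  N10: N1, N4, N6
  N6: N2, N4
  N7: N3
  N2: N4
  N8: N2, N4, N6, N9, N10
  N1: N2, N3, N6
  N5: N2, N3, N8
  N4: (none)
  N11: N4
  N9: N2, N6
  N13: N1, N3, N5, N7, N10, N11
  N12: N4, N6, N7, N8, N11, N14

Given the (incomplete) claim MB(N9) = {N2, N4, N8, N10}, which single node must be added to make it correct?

Recall MB(v) = parents ∪ children ∪ spouses, where spouses are the other parents of v's children.
Children of N9: N8.
N9's parents: N2, N6.
Co-parents of N9 (other parents of its children):
  parents(N8) \ {N9} = {N2, N4, N6, N10}.
MB(N9) = {N2, N4, N6, N8, N10}.
Comparing with the claimed set, N6 is missing.

N6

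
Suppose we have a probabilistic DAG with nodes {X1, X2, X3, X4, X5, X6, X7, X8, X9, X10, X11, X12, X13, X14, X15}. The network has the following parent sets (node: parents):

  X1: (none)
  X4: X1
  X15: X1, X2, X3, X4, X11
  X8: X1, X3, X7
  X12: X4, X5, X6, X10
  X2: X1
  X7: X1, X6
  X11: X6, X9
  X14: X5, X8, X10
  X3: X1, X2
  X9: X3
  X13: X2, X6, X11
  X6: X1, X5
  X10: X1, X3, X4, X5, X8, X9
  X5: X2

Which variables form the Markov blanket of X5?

A node's Markov blanket = Pa ∪ Ch ∪ (parents of Ch other than the node itself).
Ch(X5) = {X6, X10, X12, X14}.
Pa(X5) = {X2}.
For each child, the remaining parents (spouses of X5):
  X6: X1
  X10: X1, X3, X4, X8, X9
  X12: X4, X6, X10
  X14: X8, X10
So the Markov blanket of X5 is {X1, X2, X3, X4, X6, X8, X9, X10, X12, X14}.

{X1, X2, X3, X4, X6, X8, X9, X10, X12, X14}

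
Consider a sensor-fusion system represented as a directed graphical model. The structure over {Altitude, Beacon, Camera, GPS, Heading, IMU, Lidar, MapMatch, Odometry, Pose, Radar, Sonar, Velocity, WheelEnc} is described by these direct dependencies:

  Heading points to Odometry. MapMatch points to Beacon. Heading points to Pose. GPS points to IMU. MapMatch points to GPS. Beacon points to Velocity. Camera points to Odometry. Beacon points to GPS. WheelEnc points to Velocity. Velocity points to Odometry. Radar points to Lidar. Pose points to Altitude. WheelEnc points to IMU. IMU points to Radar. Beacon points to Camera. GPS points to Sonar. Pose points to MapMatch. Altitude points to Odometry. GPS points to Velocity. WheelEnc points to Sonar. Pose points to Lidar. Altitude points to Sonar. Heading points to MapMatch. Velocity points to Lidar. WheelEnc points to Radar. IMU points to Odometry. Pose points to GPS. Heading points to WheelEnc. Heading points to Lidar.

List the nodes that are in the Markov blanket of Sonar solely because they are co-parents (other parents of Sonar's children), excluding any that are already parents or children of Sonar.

{}

Sonar has no children, so it has no co-parents. The set is empty.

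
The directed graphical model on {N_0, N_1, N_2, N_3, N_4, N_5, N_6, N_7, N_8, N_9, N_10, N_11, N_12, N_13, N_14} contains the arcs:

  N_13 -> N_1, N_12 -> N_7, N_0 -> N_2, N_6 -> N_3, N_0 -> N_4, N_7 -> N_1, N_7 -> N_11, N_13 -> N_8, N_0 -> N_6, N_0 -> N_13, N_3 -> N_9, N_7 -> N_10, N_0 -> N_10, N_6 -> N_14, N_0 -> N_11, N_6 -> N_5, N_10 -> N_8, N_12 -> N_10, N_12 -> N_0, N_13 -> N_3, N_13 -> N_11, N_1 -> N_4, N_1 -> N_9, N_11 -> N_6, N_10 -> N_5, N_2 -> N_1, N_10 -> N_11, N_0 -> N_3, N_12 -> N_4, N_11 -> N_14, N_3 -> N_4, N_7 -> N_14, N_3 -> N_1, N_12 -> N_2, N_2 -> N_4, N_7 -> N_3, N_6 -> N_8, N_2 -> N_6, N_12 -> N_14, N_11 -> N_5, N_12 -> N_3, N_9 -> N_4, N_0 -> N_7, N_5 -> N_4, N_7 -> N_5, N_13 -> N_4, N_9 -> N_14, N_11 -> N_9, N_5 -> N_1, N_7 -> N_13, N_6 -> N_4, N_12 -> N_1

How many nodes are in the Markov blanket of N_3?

Parents of N_3: N_0, N_6, N_7, N_12, N_13.
N_3's children: N_1, N_4, N_9.
Parents of each child, excluding N_3:
  N_1: N_2, N_5, N_7, N_12, N_13
  N_9: N_1, N_11
  N_4: N_0, N_1, N_2, N_5, N_6, N_9, N_12, N_13
MB(N_3) = {N_0, N_1, N_2, N_4, N_5, N_6, N_7, N_9, N_11, N_12, N_13}, which has 11 nodes.

11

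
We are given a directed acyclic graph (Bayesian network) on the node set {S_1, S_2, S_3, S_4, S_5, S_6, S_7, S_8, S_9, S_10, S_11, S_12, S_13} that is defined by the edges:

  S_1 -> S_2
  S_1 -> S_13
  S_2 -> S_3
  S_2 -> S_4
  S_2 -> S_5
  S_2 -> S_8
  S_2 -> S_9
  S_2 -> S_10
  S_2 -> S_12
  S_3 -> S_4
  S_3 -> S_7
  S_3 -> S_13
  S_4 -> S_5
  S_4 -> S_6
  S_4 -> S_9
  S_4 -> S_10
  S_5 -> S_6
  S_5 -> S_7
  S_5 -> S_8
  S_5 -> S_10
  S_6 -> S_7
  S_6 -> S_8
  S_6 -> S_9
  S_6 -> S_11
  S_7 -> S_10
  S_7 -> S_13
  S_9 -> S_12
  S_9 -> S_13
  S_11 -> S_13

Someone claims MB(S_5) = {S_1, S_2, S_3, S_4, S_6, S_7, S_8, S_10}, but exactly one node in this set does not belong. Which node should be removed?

S_1

By definition, MB(S_5) is built from S_5's parents, S_5's children, and the co-parents of S_5.
S_5's children: S_6, S_7, S_8, S_10.
S_5's parents: S_2, S_4.
Other parents of S_5's children:
  S_6 also has parent S_4.
  S_7's other parents are S_3, S_6.
  S_8's other parents are S_2, S_6.
  S_10 also has parents S_2, S_4, S_7.
MB(S_5) = {S_2, S_3, S_4, S_6, S_7, S_8, S_10}.
S_1 is neither a parent, child, nor co-parent of S_5, so it does not belong.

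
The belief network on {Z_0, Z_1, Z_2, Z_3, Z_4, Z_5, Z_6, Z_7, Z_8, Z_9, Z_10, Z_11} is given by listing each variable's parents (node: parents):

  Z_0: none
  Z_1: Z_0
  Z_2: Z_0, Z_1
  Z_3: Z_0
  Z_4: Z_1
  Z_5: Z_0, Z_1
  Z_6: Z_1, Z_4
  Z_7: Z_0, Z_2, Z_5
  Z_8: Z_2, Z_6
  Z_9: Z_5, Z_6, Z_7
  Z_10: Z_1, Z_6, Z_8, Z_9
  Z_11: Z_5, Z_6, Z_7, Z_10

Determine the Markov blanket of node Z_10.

{Z_1, Z_5, Z_6, Z_7, Z_8, Z_9, Z_11}

By definition, MB(Z_10) is built from Z_10's parents, Z_10's children, and the co-parents of Z_10.
Parents of Z_10: Z_1, Z_6, Z_8, Z_9.
Z_10 has child Z_11.
For each child, the remaining parents (spouses of Z_10):
  Z_11: Z_5, Z_6, Z_7
Union: {Z_1, Z_6, Z_8, Z_9} ∪ {Z_11} ∪ {Z_5, Z_6, Z_7} = {Z_1, Z_5, Z_6, Z_7, Z_8, Z_9, Z_11}.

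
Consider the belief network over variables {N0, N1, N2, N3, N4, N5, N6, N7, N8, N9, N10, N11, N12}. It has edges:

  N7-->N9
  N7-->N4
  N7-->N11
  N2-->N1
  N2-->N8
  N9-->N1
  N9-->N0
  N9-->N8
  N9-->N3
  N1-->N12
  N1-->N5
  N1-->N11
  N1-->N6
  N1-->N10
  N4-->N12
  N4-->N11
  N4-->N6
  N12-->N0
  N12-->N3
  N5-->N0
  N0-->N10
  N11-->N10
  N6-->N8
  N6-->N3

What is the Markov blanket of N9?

N9's parents: N7.
N9's children: N0, N1, N3, N8.
For each child, the remaining parents (spouses of N9):
  N1: N2
  N0: N5, N12
  N8: N2, N6
  N3: N6, N12
Taking the union gives {N0, N1, N2, N3, N5, N6, N7, N8, N12}.

{N0, N1, N2, N3, N5, N6, N7, N8, N12}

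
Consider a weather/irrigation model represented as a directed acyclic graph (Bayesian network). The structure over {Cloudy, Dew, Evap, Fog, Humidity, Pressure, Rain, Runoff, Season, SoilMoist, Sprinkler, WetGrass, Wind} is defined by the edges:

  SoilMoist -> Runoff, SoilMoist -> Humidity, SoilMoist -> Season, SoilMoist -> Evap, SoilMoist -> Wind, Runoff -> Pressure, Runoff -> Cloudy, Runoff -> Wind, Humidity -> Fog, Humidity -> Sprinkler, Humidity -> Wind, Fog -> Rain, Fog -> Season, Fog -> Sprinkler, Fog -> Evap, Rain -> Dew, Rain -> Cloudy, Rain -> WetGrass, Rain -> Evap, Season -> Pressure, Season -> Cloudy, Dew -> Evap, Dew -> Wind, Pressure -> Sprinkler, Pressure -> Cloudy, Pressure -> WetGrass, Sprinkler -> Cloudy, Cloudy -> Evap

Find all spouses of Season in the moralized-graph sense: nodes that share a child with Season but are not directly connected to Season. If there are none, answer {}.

{Rain, Runoff, Sprinkler}

Children of Season: Cloudy, Pressure.
  Pressure: Runoff
  Cloudy: Pressure, Rain, Runoff, Sprinkler
Excluding nodes already adjacent to Season (Cloudy, Fog, Pressure, SoilMoist), the co-parent-only contribution is {Rain, Runoff, Sprinkler}.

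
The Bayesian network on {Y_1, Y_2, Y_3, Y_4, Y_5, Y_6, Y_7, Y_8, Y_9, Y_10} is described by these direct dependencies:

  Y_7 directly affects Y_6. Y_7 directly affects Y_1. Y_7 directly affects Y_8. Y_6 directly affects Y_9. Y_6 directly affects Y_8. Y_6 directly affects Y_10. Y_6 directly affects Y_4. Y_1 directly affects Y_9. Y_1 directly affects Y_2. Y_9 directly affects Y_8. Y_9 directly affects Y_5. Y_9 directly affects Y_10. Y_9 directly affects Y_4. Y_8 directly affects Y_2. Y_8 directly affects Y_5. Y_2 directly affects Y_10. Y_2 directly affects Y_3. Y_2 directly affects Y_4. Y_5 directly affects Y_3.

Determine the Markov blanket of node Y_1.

{Y_2, Y_6, Y_7, Y_8, Y_9}

The Markov blanket of a node is its parents, its children, and the other parents of its children.
Children of Y_1: Y_2, Y_9.
Parents of Y_1: Y_7.
Parents of each child, excluding Y_1:
  parents(Y_9) \ {Y_1} = {Y_6}.
  parents(Y_2) \ {Y_1} = {Y_8}.
Union: {Y_7} ∪ {Y_2, Y_9} ∪ {Y_6, Y_8} = {Y_2, Y_6, Y_7, Y_8, Y_9}.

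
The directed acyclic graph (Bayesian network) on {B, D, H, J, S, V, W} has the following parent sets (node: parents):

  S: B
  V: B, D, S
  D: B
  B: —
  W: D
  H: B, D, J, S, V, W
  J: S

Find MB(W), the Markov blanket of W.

W's children: H.
W's parents: D.
Other parents of W's children:
  H also has parents B, D, J, S, V.
MB(W) = {B, D, H, J, S, V}.

{B, D, H, J, S, V}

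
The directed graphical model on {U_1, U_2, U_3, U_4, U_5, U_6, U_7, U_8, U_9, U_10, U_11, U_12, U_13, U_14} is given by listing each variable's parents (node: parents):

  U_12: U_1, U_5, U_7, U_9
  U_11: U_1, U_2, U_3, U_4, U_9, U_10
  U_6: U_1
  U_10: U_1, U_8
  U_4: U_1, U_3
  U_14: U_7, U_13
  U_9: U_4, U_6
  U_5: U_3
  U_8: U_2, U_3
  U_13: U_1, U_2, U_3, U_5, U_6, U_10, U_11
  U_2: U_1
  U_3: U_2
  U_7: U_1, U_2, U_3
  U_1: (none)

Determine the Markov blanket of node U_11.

{U_1, U_2, U_3, U_4, U_5, U_6, U_9, U_10, U_13}

Recall MB(v) = parents ∪ children ∪ spouses, where spouses are the other parents of v's children.
Pa(U_11) = {U_1, U_2, U_3, U_4, U_9, U_10}.
U_11 has child U_13.
Parents of each child, excluding U_11:
  parents(U_13) \ {U_11} = {U_1, U_2, U_3, U_5, U_6, U_10}.
Union: {U_1, U_2, U_3, U_4, U_9, U_10} ∪ {U_13} ∪ {U_1, U_2, U_3, U_5, U_6, U_10} = {U_1, U_2, U_3, U_4, U_5, U_6, U_9, U_10, U_13}.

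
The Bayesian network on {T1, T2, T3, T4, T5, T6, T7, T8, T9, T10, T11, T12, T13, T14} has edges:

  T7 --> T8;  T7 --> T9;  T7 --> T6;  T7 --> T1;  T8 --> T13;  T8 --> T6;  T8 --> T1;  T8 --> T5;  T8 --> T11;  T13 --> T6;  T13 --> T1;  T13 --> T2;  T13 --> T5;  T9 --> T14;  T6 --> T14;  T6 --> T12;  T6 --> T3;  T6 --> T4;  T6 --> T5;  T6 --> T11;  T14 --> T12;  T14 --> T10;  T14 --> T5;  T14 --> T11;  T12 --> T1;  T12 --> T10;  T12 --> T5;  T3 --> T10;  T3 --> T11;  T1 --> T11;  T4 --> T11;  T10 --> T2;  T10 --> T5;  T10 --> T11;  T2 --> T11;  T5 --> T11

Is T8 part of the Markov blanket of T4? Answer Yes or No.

T8 is a co-parent of T4: both are parents of T11.
So T8 ∈ MB(T4).

Yes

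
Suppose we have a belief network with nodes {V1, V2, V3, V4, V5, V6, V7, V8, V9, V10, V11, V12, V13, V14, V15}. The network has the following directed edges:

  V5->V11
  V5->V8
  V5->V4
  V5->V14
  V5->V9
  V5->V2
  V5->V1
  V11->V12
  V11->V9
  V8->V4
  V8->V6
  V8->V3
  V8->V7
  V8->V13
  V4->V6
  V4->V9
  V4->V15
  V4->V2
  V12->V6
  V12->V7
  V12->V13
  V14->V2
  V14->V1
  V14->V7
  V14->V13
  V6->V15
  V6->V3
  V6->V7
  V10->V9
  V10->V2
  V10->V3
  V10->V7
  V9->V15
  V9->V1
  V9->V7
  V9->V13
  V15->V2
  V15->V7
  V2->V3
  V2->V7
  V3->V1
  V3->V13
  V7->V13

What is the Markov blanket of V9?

{V1, V2, V3, V4, V5, V6, V7, V8, V10, V11, V12, V13, V14, V15}

The Markov blanket of a node is its parents, its children, and the other parents of its children.
V9 has children V1, V7, V13, V15.
V9's parents: V4, V5, V10, V11.
Other parents of V9's children:
  V15's other parents are V4, V6.
  V1 also has parents V3, V5, V14.
  V7 also has parents V2, V6, V8, V10, V12, V14, V15.
  V13 also has parents V3, V7, V8, V12, V14.
Union: {V4, V5, V10, V11} ∪ {V1, V7, V13, V15} ∪ {V2, V3, V4, V5, V6, V7, V8, V10, V12, V14, V15} = {V1, V2, V3, V4, V5, V6, V7, V8, V10, V11, V12, V13, V14, V15}.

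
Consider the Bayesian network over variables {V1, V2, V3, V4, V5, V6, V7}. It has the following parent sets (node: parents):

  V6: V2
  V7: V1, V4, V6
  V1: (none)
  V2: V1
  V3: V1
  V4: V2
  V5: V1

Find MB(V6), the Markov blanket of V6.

A node's Markov blanket = Pa ∪ Ch ∪ (parents of Ch other than the node itself).
Ch(V6) = {V7}.
V6's parents: V2.
For each child, the remaining parents (spouses of V6):
  V7: V1, V4
MB(V6) = {V1, V2, V4, V7}.

{V1, V2, V4, V7}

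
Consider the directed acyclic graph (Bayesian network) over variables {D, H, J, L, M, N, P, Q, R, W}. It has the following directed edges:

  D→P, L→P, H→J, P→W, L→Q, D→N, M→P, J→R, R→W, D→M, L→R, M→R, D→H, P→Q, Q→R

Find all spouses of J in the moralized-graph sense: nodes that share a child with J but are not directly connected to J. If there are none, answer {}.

{L, M, Q}

Children of J: R.
  parents(R) \ {J} = {L, M, Q}.
Excluding nodes already adjacent to J (H, R), the co-parent-only contribution is {L, M, Q}.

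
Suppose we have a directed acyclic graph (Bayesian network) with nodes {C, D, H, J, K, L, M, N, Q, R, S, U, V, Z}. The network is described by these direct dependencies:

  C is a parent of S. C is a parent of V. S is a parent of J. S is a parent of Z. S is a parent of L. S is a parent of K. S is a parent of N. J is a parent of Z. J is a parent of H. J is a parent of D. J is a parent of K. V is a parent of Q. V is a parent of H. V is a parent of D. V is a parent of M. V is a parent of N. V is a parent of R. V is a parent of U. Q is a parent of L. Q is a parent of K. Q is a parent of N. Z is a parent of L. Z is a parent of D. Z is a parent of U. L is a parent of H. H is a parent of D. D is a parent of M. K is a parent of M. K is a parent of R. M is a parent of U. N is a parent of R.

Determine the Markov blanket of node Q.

{J, K, L, N, S, V, Z}

Recall MB(v) = parents ∪ children ∪ spouses, where spouses are the other parents of v's children.
Pa(Q) = {V}.
Ch(Q) = {K, L, N}.
Co-parents of Q (other parents of its children):
  L's other parents are S, Z.
  K also has parents J, S.
  parents(N) \ {Q} = {S, V}.
MB(Q) = {J, K, L, N, S, V, Z}.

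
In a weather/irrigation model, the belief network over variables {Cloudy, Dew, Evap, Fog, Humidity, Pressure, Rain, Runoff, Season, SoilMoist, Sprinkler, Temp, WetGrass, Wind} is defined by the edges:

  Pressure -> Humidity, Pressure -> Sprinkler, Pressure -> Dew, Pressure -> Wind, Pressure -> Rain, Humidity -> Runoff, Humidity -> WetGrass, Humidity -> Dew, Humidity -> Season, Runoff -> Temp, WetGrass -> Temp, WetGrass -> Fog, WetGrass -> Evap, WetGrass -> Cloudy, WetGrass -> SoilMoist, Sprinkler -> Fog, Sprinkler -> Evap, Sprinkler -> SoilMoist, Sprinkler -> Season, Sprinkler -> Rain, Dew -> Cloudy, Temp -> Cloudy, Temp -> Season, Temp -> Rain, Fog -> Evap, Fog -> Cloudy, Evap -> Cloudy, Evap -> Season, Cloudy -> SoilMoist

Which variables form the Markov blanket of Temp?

{Cloudy, Dew, Evap, Fog, Humidity, Pressure, Rain, Runoff, Season, Sprinkler, WetGrass}

Temp has children Cloudy, Rain, Season.
Temp's parents: Runoff, WetGrass.
Co-parents of Temp (other parents of its children):
  parents(Cloudy) \ {Temp} = {Dew, Evap, Fog, WetGrass}.
  Season's other parents are Evap, Humidity, Sprinkler.
  Rain's other parents are Pressure, Sprinkler.
MB(Temp) = {Cloudy, Dew, Evap, Fog, Humidity, Pressure, Rain, Runoff, Season, Sprinkler, WetGrass}.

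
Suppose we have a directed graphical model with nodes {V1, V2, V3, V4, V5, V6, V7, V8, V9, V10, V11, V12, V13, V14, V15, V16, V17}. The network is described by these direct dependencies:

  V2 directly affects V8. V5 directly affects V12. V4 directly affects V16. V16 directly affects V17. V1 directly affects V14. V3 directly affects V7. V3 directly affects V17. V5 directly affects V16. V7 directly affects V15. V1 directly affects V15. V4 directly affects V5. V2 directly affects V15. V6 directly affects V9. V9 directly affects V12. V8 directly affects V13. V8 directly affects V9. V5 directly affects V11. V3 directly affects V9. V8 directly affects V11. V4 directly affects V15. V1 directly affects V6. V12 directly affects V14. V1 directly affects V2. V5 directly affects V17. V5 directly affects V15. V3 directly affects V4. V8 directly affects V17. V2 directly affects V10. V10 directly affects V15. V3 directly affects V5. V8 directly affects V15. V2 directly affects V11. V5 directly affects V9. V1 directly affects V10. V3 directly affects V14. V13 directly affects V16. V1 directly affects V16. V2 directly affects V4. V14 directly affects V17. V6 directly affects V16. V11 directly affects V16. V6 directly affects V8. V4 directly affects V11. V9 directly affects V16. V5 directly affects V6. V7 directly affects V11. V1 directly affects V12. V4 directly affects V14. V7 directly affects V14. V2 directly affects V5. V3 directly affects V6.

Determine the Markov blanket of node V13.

Recall MB(v) = parents ∪ children ∪ spouses, where spouses are the other parents of v's children.
V13's children: V16.
Pa(V13) = {V8}.
Other parents of V13's children:
  V16 also has parents V1, V4, V5, V6, V9, V11.
Taking the union gives {V1, V4, V5, V6, V8, V9, V11, V16}.

{V1, V4, V5, V6, V8, V9, V11, V16}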